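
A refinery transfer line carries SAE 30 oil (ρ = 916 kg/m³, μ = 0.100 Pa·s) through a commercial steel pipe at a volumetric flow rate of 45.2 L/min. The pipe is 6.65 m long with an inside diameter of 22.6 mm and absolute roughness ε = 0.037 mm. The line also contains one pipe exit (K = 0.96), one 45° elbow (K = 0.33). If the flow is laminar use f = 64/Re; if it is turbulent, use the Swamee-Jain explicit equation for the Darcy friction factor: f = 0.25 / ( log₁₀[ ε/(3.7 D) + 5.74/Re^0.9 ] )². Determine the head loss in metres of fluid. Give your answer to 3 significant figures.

h_f ≈ 8.94 m

Q = 45.2 L/min = 45.2/60000 = 0.0007533 m³/s.
Cross-sectional area A = πD²/4 = π(0.0226)²/4 = 0.0004011 m²; mean velocity V = Q/A = 0.0007533/0.0004011 = 1.878 m/s.
Reynolds number Re = ρVD/μ = 916 · 1.878 · 0.0226 / 0.1 = 388.8.
Re < 2300 → laminar flow, so f = 64/Re = 64/388.8 = 0.1646 (the turbulent correlation is not needed).
Total minor-loss coefficient ΣK = 1·0.96 + 1·0.33 = 1.29.
ΔP = [f·L/D + ΣK]·(ρV²/2) = [0.1646·6.65/0.0226 + 1.29]·(916·1.878²/2) = [48.44 + 1.29]·1615 = 8.032e+04 Pa.
Head loss h_f = ΔP/(ρg) = 8.032e+04/(916·9.81) = 8.94 m.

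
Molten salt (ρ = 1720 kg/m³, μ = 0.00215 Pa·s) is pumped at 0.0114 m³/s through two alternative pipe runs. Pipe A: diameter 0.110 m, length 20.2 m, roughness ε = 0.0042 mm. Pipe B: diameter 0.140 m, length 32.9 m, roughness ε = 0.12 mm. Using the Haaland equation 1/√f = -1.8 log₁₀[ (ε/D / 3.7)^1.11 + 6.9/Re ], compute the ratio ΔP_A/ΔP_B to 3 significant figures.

ΔP_A/ΔP_B ≈ 1.67

Pipe A: V = Q/A = 0.0114/0.009503 = 1.2 m/s; Re = 1.056e+05; ε/D = 3.82e-05; Haaland → f = 0.01779; ΔP_A = f(L/D)(ρV²/2) = 4042 Pa.
Pipe B: V = Q/A = 0.0114/0.01539 = 0.7406 m/s; Re = 8.294e+04; ε/D = 0.000857; Haaland → f = 0.02188; ΔP_B = f(L/D)(ρV²/2) = 2425 Pa.
ΔP_A/ΔP_B = 4042/2425 = 1.67.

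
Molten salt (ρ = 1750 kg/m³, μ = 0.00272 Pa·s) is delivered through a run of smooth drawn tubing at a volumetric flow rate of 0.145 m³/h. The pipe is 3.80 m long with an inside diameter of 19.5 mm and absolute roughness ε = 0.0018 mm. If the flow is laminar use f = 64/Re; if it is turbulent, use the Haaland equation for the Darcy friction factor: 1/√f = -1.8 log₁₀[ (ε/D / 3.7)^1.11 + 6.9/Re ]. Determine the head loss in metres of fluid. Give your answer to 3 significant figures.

h_f ≈ 0.00683 m

Q = 0.145 m³/h = 0.145/3600 = 4.028e-05 m³/s.
Cross-sectional area A = πD²/4 = π(0.0195)²/4 = 0.0002986 m²; mean velocity V = Q/A = 4.028e-05/0.0002986 = 0.1349 m/s.
Reynolds number Re = ρVD/μ = 1750 · 0.1349 · 0.0195 / 0.00272 = 1692.
Re < 2300 → laminar flow, so f = 64/Re = 64/1692 = 0.03782 (the turbulent correlation is not needed).
Darcy-Weisbach: ΔP = f(L/D)(ρV²/2) = 0.03782·(3.8/0.0195)·(1750·0.1349²/2) = 0.03782·194.9·15.92 = 117.3 Pa.
Head loss h_f = ΔP/(ρg) = 117.3/(1750·9.81) = 0.00683 m.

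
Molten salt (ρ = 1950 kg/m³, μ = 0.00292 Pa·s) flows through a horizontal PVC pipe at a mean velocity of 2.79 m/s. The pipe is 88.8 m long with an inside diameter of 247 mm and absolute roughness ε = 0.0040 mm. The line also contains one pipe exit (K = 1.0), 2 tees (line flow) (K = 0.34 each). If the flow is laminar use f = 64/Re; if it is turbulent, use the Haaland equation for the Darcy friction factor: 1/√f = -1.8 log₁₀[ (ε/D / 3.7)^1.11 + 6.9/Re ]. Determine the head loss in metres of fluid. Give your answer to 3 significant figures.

Reynolds number Re = ρVD/μ = 1950 · 2.79 · 0.247 / 0.00292 = 4.602e+05.
Re > 4000 → turbulent. Relative roughness ε/D = 4e-06/0.247 = 1.62e-05. Haaland: 1/√f = -1.8 log₁₀[(1.62e-05/3.7)^1.11 + 6.9/4.602e+05] = -1.8 log₁₀[1.13e-06 + 1.5e-05] = 8.627, so f = 0.01344.
Total minor-loss coefficient ΣK = 1·1 + 2·0.34 = 1.68.
ΔP = [f·L/D + ΣK]·(ρV²/2) = [0.01344·88.8/0.247 + 1.68]·(1950·2.79²/2) = [4.831 + 1.68]·7589 = 4.941e+04 Pa.
Head loss h_f = ΔP/(ρg) = 4.941e+04/(1950·9.81) = 2.58 m.

h_f ≈ 2.58 m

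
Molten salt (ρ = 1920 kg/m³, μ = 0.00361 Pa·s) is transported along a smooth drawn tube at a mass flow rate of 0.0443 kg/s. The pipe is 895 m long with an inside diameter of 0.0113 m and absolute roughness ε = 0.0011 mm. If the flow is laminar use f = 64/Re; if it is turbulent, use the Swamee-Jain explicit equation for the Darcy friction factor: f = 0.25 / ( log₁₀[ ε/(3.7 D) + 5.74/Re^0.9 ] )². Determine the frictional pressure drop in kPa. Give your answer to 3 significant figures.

A = πD²/4 = π(0.0113)²/4 = 0.0001003 m²; mean velocity V = ṁ/(ρA) = 0.0443/(1920 · 0.0001003) = 0.2301 m/s.
Reynolds number Re = ρVD/μ = 1920 · 0.2301 · 0.0113 / 0.00361 = 1383.
Re < 2300 → laminar flow, so f = 64/Re = 64/1383 = 0.04629 (the turbulent correlation is not needed).
Darcy-Weisbach: ΔP = f(L/D)(ρV²/2) = 0.04629·(895/0.0113)·(1920·0.2301²/2) = 0.04629·7.92e+04·50.81 = 1.863e+05 Pa.
ΔP = 1.863e+05 Pa = 186 kPa.

ΔP ≈ 186 kPa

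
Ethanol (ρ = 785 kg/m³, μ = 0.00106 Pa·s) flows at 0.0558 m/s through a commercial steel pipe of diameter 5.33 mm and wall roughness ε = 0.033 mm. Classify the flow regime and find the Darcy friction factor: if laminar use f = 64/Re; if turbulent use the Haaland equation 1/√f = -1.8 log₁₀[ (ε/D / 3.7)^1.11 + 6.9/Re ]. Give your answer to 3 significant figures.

Re = ρVD/μ = 785·0.0558·0.00533/0.00106 = 220.3.
Re < 2300 → laminar, so f = 64/Re = 0.2906 (roughness is irrelevant in laminar flow).

f ≈ 0.291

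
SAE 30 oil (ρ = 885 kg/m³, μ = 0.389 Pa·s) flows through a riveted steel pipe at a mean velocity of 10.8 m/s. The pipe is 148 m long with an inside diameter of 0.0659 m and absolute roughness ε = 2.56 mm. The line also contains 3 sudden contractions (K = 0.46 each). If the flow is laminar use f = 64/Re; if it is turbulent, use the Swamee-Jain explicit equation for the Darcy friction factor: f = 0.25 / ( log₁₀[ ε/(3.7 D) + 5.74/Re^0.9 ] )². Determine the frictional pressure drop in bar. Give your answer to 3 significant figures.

Reynolds number Re = ρVD/μ = 885 · 10.8 · 0.0659 / 0.389 = 1619.
Re < 2300 → laminar flow, so f = 64/Re = 64/1619 = 0.03953 (the turbulent correlation is not needed).
Total minor-loss coefficient ΣK = 3·0.46 = 1.38.
ΔP = [f·L/D + ΣK]·(ρV²/2) = [0.03953·148/0.0659 + 1.38]·(885·10.8²/2) = [88.77 + 1.38]·5.161e+04 = 4.653e+06 Pa.
ΔP = 4.653e+06 Pa = 46.5 bar.

ΔP ≈ 46.5 bar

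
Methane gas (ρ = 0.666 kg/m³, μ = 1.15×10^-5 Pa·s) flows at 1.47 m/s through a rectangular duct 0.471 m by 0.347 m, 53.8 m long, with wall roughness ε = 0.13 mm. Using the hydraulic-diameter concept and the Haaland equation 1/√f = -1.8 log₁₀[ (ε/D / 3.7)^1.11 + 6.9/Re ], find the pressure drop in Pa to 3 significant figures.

Hydraulic diameter D_h = 4A/P = 4·(0.471·0.347)/(2·(0.471+0.347)) = 0.6537/1.636 = 0.3996 m.
Re = ρVD_h/μ = 0.666·1.47·0.3996/1.15e-05 = 3.402e+04.
ε/D_h = 0.00013/0.3996 = 0.000325; Haaland gives 1/√f = -1.8 log₁₀[3.15e-05+0.000203] = 6.534, so f = 0.02342.
ΔP = f(L/D_h)(ρV²/2) = 0.02342·53.8/0.3996·0.7196 = 2.269 Pa.

ΔP ≈ 2.27 Pa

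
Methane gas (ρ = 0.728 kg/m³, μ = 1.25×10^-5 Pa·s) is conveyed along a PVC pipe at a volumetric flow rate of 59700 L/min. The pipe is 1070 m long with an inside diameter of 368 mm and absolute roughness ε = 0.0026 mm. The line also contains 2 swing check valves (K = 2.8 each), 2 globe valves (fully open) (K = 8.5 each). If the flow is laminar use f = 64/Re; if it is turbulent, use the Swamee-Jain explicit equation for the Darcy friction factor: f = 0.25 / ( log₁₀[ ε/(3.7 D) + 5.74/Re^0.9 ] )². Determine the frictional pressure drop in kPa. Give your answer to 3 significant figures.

Q = 59700 L/min = 59700/60000 = 0.995 m³/s.
Cross-sectional area A = πD²/4 = π(0.368)²/4 = 0.1064 m²; mean velocity V = Q/A = 0.995/0.1064 = 9.355 m/s.
Reynolds number Re = ρVD/μ = 0.728 · 9.355 · 0.368 / 1.25e-05 = 2.005e+05.
Re > 4000 → turbulent. Relative roughness ε/D = 2.6e-06/0.368 = 7.07e-06. Swamee-Jain: f = 0.25/(log₁₀[7.07e-06/3.7 + 5.74/2.005e+05^0.9])² = 0.25/(log₁₀[1.91e-06 + 9.71e-05])² = 0.25/(-4.005)² = 0.01559.
Total minor-loss coefficient ΣK = 2·2.8 + 2·8.5 = 22.6.
ΔP = [f·L/D + ΣK]·(ρV²/2) = [0.01559·1070/0.368 + 22.6]·(0.728·9.355²/2) = [45.33 + 22.6]·31.85 = 2164 Pa.
ΔP = 2164 Pa = 2.16 kPa.

ΔP ≈ 2.16 kPa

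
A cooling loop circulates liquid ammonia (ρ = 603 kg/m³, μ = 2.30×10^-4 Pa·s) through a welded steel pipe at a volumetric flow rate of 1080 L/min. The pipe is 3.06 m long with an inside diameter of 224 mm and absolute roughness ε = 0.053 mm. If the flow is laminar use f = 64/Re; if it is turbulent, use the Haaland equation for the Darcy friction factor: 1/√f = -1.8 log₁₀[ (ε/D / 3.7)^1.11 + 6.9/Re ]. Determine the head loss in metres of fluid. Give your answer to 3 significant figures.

Q = 1080 L/min = 1080/60000 = 0.018 m³/s.
Cross-sectional area A = πD²/4 = π(0.224)²/4 = 0.03941 m²; mean velocity V = Q/A = 0.018/0.03941 = 0.4568 m/s.
Reynolds number Re = ρVD/μ = 603 · 0.4568 · 0.224 / 0.00023 = 2.682e+05.
Re > 4000 → turbulent. Relative roughness ε/D = 5.3e-05/0.224 = 0.000237. Haaland: 1/√f = -1.8 log₁₀[(0.000237/3.7)^1.11 + 6.9/2.682e+05] = -1.8 log₁₀[2.21e-05 + 2.57e-05] = 7.777, so f = 0.01654.
Darcy-Weisbach: ΔP = f(L/D)(ρV²/2) = 0.01654·(3.06/0.224)·(603·0.4568²/2) = 0.01654·13.66·62.9 = 14.21 Pa.
Head loss h_f = ΔP/(ρg) = 14.21/(603·9.81) = 0.00240 m.

h_f ≈ 0.00240 m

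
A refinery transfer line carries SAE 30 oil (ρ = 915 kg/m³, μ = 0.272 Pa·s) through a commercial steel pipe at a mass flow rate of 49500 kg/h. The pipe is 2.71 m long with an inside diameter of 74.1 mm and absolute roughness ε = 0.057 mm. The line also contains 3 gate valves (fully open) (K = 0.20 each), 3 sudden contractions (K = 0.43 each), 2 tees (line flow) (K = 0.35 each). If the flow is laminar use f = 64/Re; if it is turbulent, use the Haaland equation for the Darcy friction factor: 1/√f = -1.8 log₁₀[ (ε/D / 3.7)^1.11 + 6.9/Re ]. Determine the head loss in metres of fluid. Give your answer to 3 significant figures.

h_f ≈ 3.27 m

ṁ = 49500 kg/h = 49500/3600 = 13.75 kg/s.
A = πD²/4 = π(0.0741)²/4 = 0.004312 m²; mean velocity V = ṁ/(ρA) = 13.75/(915 · 0.004312) = 3.485 m/s.
Reynolds number Re = ρVD/μ = 915 · 3.485 · 0.0741 / 0.272 = 868.6.
Re < 2300 → laminar flow, so f = 64/Re = 64/868.6 = 0.07368 (the turbulent correlation is not needed).
Total minor-loss coefficient ΣK = 3·0.2 + 3·0.43 + 2·0.35 = 2.59.
ΔP = [f·L/D + ΣK]·(ρV²/2) = [0.07368·2.71/0.0741 + 2.59]·(915·3.485²/2) = [2.695 + 2.59]·5555 = 2.936e+04 Pa.
Head loss h_f = ΔP/(ρg) = 2.936e+04/(915·9.81) = 3.27 m.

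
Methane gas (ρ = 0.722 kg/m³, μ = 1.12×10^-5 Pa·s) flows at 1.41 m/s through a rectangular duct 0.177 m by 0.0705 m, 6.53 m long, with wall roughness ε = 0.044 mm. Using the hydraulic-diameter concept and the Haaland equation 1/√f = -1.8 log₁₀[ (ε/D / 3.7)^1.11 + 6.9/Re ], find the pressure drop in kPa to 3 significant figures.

Hydraulic diameter D_h = 4A/P = 4·(0.177·0.0705)/(2·(0.177+0.0705)) = 0.04991/0.495 = 0.1008 m.
Re = ρVD_h/μ = 0.722·1.41·0.1008/1.12e-05 = 9165.
ε/D_h = 4.4e-05/0.1008 = 0.000436; Haaland gives 1/√f = -1.8 log₁₀[4.36e-05+0.000753] = 5.578, so f = 0.03214.
ΔP = f(L/D_h)(ρV²/2) = 0.03214·6.53/0.1008·0.7177 = 1.494 Pa.
ΔP = 0.00149 kPa.

ΔP ≈ 0.00149 kPa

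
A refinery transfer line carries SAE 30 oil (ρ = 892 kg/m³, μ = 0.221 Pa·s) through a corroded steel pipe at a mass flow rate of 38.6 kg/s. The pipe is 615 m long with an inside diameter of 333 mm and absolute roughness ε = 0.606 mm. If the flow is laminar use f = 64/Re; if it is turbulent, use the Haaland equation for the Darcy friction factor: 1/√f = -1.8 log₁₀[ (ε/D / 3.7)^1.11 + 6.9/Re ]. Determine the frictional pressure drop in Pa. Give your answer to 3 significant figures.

ΔP ≈ 19500 Pa

A = πD²/4 = π(0.333)²/4 = 0.08709 m²; mean velocity V = ṁ/(ρA) = 38.6/(892 · 0.08709) = 0.4969 m/s.
Reynolds number Re = ρVD/μ = 892 · 0.4969 · 0.333 / 0.221 = 667.8.
Re < 2300 → laminar flow, so f = 64/Re = 64/667.8 = 0.09583 (the turbulent correlation is not needed).
Darcy-Weisbach: ΔP = f(L/D)(ρV²/2) = 0.09583·(615/0.333)·(892·0.4969²/2) = 0.09583·1847·110.1 = 1.949e+04 Pa.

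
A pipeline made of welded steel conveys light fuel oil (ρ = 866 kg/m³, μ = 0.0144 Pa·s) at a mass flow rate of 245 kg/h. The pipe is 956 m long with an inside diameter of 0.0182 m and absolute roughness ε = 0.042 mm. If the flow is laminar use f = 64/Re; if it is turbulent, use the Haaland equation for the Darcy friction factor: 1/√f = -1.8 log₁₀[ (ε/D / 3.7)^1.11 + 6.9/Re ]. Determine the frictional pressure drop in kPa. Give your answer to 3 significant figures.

ṁ = 245 kg/h = 245/3600 = 0.06806 kg/s.
A = πD²/4 = π(0.0182)²/4 = 0.0002602 m²; mean velocity V = ṁ/(ρA) = 0.06806/(866 · 0.0002602) = 0.3021 m/s.
Reynolds number Re = ρVD/μ = 866 · 0.3021 · 0.0182 / 0.0144 = 330.6.
Re < 2300 → laminar flow, so f = 64/Re = 64/330.6 = 0.1936 (the turbulent correlation is not needed).
Darcy-Weisbach: ΔP = f(L/D)(ρV²/2) = 0.1936·(956/0.0182)·(866·0.3021²/2) = 0.1936·5.253e+04·39.51 = 4.017e+05 Pa.
ΔP = 4.017e+05 Pa = 402 kPa.

ΔP ≈ 402 kPa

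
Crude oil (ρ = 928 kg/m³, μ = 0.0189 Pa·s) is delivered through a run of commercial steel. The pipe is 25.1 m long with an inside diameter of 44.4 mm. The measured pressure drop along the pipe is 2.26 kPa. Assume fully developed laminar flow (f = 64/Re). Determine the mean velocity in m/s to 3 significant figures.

For laminar flow, f = 64/Re with Re = ρVD/μ, so Darcy-Weisbach reduces to ΔP = 32μLV/D². Solving for V: V = ΔP·D²/(32μL) = 2260·(0.0444)²/(32·0.0189·25.1) = 0.2935 m/s.
Check: Re = ρVD/μ = 928·0.2935·0.0444/0.0189 = 639.8 < 2300, so the laminar assumption holds.

V ≈ 0.293 m/s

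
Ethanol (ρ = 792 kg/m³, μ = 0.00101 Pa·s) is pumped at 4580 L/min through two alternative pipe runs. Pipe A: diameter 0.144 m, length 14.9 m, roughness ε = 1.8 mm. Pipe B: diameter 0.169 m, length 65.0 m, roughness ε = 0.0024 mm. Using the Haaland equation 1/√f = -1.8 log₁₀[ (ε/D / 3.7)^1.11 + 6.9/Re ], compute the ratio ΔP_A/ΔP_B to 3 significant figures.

ΔP_A/ΔP_B ≈ 1.56

Pipe A: V = Q/A = 0.07633/0.01629 = 4.687 m/s; Re = 5.293e+05; ε/D = 0.0125; Haaland → f = 0.04111; ΔP_A = f(L/D)(ρV²/2) = 3.701e+04 Pa.
Pipe B: V = Q/A = 0.07633/0.02243 = 3.403 m/s; Re = 4.51e+05; ε/D = 1.42e-05; Haaland → f = 0.01346; ΔP_B = f(L/D)(ρV²/2) = 2.374e+04 Pa.
ΔP_A/ΔP_B = 3.701e+04/2.374e+04 = 1.56.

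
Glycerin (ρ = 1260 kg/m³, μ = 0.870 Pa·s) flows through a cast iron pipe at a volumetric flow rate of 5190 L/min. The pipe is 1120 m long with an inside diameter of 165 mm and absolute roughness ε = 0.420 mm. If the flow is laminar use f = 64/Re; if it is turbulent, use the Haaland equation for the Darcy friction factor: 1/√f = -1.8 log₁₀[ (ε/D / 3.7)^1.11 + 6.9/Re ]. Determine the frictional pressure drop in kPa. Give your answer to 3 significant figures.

ΔP ≈ 4630 kPa

Q = 5190 L/min = 5190/60000 = 0.0865 m³/s.
Cross-sectional area A = πD²/4 = π(0.165)²/4 = 0.02138 m²; mean velocity V = Q/A = 0.0865/0.02138 = 4.045 m/s.
Reynolds number Re = ρVD/μ = 1260 · 4.045 · 0.165 / 0.87 = 966.7.
Re < 2300 → laminar flow, so f = 64/Re = 64/966.7 = 0.0662 (the turbulent correlation is not needed).
Darcy-Weisbach: ΔP = f(L/D)(ρV²/2) = 0.0662·(1120/0.165)·(1260·4.045²/2) = 0.0662·6788·1.031e+04 = 4.633e+06 Pa.
ΔP = 4.633e+06 Pa = 4630 kPa.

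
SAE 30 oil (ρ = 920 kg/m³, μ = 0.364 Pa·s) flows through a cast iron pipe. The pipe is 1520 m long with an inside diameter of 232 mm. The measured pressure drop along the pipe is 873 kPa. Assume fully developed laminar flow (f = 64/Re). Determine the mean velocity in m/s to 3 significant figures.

V ≈ 2.65 m/s

For laminar flow, f = 64/Re with Re = ρVD/μ, so Darcy-Weisbach reduces to ΔP = 32μLV/D². Solving for V: V = ΔP·D²/(32μL) = 8.73e+05·(0.232)²/(32·0.364·1520) = 2.654 m/s.
Check: Re = ρVD/μ = 920·2.654·0.232/0.364 = 1556 < 2300, so the laminar assumption holds.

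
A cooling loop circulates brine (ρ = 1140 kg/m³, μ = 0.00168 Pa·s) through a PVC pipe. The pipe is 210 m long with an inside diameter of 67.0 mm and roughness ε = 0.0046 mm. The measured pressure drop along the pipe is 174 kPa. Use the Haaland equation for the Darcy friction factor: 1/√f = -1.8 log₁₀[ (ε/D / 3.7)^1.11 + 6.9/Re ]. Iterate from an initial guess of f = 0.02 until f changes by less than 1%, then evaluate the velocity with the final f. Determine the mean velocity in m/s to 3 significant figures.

Rearranging Darcy-Weisbach: V = √(2·ΔP·D/(f·L·ρ)). With ε/D = 4.6e-06/0.067 = 6.87e-05, iterate starting from f = 0.02:
  f = 0.02 → V = √(2·1.74e+05·0.067/(0.02·210·1140)) = 2.207 m/s; Re = ρVD/μ = 1.003e+05; f → 0.01811
  f = 0.01811 → V = 2.319 m/s; Re = 1.054e+05; f → 0.01793
Converged (Δf/f < 1%). With the final f = 0.01793: V = √(2·1.74e+05·0.067/(0.01793·210·1140)) = 2.33 m/s.

V ≈ 2.33 m/s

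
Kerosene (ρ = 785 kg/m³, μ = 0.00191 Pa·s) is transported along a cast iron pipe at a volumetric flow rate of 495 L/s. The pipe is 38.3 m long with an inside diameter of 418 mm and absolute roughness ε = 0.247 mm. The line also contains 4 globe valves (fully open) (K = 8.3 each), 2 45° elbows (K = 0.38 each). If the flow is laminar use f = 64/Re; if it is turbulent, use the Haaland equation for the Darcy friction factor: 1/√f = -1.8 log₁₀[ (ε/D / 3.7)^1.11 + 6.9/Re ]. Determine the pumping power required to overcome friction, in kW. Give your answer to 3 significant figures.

P ≈ 90.0 kW

Q = 495 L/s = 495/1000 = 0.495 m³/s.
Cross-sectional area A = πD²/4 = π(0.418)²/4 = 0.1372 m²; mean velocity V = Q/A = 0.495/0.1372 = 3.607 m/s.
Reynolds number Re = ρVD/μ = 785 · 3.607 · 0.418 / 0.00191 = 6.197e+05.
Re > 4000 → turbulent. Relative roughness ε/D = 0.000247/0.418 = 0.000591. Haaland: 1/√f = -1.8 log₁₀[(0.000591/3.7)^1.11 + 6.9/6.197e+05] = -1.8 log₁₀[6.1e-05 + 1.11e-05] = 7.455, so f = 0.01799.
Total minor-loss coefficient ΣK = 4·8.3 + 2·0.38 = 34.
ΔP = [f·L/D + ΣK]·(ρV²/2) = [0.01799·38.3/0.418 + 34]·(785·3.607²/2) = [1.649 + 34]·5107 = 1.819e+05 Pa.
Pumping power P = QΔP = 0.495·1.819e+05 = 90020 W = 90.0 kW.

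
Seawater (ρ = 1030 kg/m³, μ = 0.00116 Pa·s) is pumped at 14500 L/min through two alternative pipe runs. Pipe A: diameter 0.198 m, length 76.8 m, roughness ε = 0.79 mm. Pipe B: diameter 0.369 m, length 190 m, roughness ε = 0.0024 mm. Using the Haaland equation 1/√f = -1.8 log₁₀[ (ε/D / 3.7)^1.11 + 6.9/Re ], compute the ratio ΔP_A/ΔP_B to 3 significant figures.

ΔP_A/ΔP_B ≈ 21.1

Pipe A: V = Q/A = 0.2417/0.03079 = 7.849 m/s; Re = 1.38e+06; ε/D = 0.00399; Haaland → f = 0.02852; ΔP_A = f(L/D)(ρV²/2) = 3.51e+05 Pa.
Pipe B: V = Q/A = 0.2417/0.1069 = 2.26 m/s; Re = 7.404e+05; ε/D = 6.5e-06; Haaland → f = 0.01229; ΔP_B = f(L/D)(ρV²/2) = 1.664e+04 Pa.
ΔP_A/ΔP_B = 3.51e+05/1.664e+04 = 21.1.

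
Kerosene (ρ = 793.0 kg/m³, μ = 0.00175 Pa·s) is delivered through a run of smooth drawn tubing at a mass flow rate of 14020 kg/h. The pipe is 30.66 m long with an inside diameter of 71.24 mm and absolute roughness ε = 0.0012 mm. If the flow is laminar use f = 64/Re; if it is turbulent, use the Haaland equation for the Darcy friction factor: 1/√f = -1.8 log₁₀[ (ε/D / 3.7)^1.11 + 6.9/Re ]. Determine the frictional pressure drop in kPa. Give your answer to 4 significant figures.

ṁ = 14020 kg/h = 14020/3600 = 3.894 kg/s.
A = πD²/4 = π(0.07124)²/4 = 0.003986 m²; mean velocity V = ṁ/(ρA) = 3.894/(793 · 0.003986) = 1.232 m/s.
Reynolds number Re = ρVD/μ = 793 · 1.232 · 0.07124 / 0.00175 = 3.977e+04.
Re > 4000 → turbulent. Relative roughness ε/D = 1.2e-06/0.07124 = 1.68e-05. Haaland: 1/√f = -1.8 log₁₀[(1.68e-05/3.7)^1.11 + 6.9/3.977e+04] = -1.8 log₁₀[1.18e-06 + 0.000173] = 6.764, so f = 0.02186.
Darcy-Weisbach: ΔP = f(L/D)(ρV²/2) = 0.02186·(30.66/0.07124)·(793·1.232²/2) = 0.02186·430.4·601.9 = 5662 Pa.
ΔP = 5662 Pa = 5.662 kPa.

ΔP ≈ 5.662 kPa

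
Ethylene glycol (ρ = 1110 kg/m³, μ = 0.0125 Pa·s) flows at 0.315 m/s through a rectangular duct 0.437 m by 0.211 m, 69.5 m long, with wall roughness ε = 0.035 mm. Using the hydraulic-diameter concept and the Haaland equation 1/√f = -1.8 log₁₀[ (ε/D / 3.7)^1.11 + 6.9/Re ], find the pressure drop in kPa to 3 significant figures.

ΔP ≈ 0.444 kPa

Hydraulic diameter D_h = 4A/P = 4·(0.437·0.211)/(2·(0.437+0.211)) = 0.3688/1.296 = 0.2846 m.
Re = ρVD_h/μ = 1110·0.315·0.2846/0.0125 = 7961.
ε/D_h = 3.5e-05/0.2846 = 0.000123; Haaland gives 1/√f = -1.8 log₁₀[1.07e-05+0.000867] = 5.502, so f = 0.03303.
ΔP = f(L/D_h)(ρV²/2) = 0.03303·69.5/0.2846·55.07 = 444.2 Pa.
ΔP = 0.444 kPa.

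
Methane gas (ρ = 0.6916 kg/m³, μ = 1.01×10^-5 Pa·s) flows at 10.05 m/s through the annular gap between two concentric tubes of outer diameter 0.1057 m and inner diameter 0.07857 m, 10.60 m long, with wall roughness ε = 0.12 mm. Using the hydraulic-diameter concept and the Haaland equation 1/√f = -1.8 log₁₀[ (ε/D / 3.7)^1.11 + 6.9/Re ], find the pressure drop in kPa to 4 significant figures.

ΔP ≈ 0.4597 kPa

Hydraulic diameter D_h = 4A/P = D_o - D_i = 0.1057 - 0.07857 = 0.02713 m.
Re = ρVD_h/μ = 0.6916·10.05·0.02713/1.01e-05 = 1.867e+04.
ε/D_h = 0.00012/0.02713 = 0.00442; Haaland gives 1/√f = -1.8 log₁₀[0.00057+0.00037] = 5.449, so f = 0.03369.
ΔP = f(L/D_h)(ρV²/2) = 0.03369·10.6/0.02713·34.93 = 459.7 Pa.
ΔP = 0.4597 kPa.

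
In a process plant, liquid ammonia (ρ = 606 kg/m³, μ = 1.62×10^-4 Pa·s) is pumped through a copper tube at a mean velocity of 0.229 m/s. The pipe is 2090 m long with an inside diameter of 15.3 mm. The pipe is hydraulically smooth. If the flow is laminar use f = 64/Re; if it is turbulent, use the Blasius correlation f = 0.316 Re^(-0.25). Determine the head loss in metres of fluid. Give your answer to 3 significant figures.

Reynolds number Re = ρVD/μ = 606 · 0.229 · 0.0153 / 0.000162 = 1.311e+04.
Re > 4000 → turbulent. Smooth-pipe (Blasius): f = 0.316 Re^(-0.25) = 0.316/(1.311e+04)^0.25 = 0.02953.
Darcy-Weisbach: ΔP = f(L/D)(ρV²/2) = 0.02953·(2090/0.0153)·(606·0.229²/2) = 0.02953·1.366e+05·15.89 = 6.41e+04 Pa.
Head loss h_f = ΔP/(ρg) = 6.41e+04/(606·9.81) = 10.8 m.

h_f ≈ 10.8 m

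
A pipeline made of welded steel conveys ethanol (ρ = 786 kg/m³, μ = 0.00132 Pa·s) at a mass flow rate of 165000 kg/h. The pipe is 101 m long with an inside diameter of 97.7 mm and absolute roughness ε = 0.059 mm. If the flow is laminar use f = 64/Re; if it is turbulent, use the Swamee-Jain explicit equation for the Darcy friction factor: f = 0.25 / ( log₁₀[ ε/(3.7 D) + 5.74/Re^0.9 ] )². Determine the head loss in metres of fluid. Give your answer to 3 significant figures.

ṁ = 165000 kg/h = 165000/3600 = 45.83 kg/s.
A = πD²/4 = π(0.0977)²/4 = 0.007497 m²; mean velocity V = ṁ/(ρA) = 45.83/(786 · 0.007497) = 7.778 m/s.
Reynolds number Re = ρVD/μ = 786 · 7.778 · 0.0977 / 0.00132 = 4.525e+05.
Re > 4000 → turbulent. Relative roughness ε/D = 5.9e-05/0.0977 = 0.000604. Swamee-Jain: f = 0.25/(log₁₀[0.000604/3.7 + 5.74/4.525e+05^0.9])² = 0.25/(log₁₀[0.000163 + 4.66e-05])² = 0.25/(-3.678)² = 0.01848.
Darcy-Weisbach: ΔP = f(L/D)(ρV²/2) = 0.01848·(101/0.0977)·(786·7.778²/2) = 0.01848·1034·2.378e+04 = 4.542e+05 Pa.
Head loss h_f = ΔP/(ρg) = 4.542e+05/(786·9.81) = 58.9 m.

h_f ≈ 58.9 m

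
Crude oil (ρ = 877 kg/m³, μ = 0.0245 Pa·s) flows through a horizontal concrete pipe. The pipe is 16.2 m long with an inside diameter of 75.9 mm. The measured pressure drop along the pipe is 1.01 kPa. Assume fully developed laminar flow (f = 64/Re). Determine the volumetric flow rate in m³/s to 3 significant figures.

For laminar flow, f = 64/Re with Re = ρVD/μ, so Darcy-Weisbach reduces to ΔP = 32μLV/D². Solving for V: V = ΔP·D²/(32μL) = 1010·(0.0759)²/(32·0.0245·16.2) = 0.4581 m/s.
Check: Re = ρVD/μ = 877·0.4581·0.0759/0.0245 = 1245 < 2300, so the laminar assumption holds.
Q = V·A = 0.4581·(π/4·0.0759²) = 0.002073 m³/s = 0.00207 m³/s.

Q ≈ 0.00207 m³/s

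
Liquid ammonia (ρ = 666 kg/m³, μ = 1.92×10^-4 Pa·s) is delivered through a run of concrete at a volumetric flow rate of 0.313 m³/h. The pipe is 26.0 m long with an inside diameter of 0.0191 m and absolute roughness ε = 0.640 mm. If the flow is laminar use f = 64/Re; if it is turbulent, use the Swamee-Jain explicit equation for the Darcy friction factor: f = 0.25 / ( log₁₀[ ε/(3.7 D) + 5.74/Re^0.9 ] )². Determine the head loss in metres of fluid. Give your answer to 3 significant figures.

h_f ≈ 0.396 m

Q = 0.313 m³/h = 0.313/3600 = 8.694e-05 m³/s.
Cross-sectional area A = πD²/4 = π(0.0191)²/4 = 0.0002865 m²; mean velocity V = Q/A = 8.694e-05/0.0002865 = 0.3034 m/s.
Reynolds number Re = ρVD/μ = 666 · 0.3034 · 0.0191 / 0.000192 = 2.01e+04.
Re > 4000 → turbulent. Relative roughness ε/D = 0.00064/0.0191 = 0.0335. Swamee-Jain: f = 0.25/(log₁₀[0.0335/3.7 + 5.74/2.01e+04^0.9])² = 0.25/(log₁₀[0.00906 + 0.000769])² = 0.25/(-2.008)² = 0.06202.
Darcy-Weisbach: ΔP = f(L/D)(ρV²/2) = 0.06202·(26/0.0191)·(666·0.3034²/2) = 0.06202·1361·30.66 = 2589 Pa.
Head loss h_f = ΔP/(ρg) = 2589/(666·9.81) = 0.396 m.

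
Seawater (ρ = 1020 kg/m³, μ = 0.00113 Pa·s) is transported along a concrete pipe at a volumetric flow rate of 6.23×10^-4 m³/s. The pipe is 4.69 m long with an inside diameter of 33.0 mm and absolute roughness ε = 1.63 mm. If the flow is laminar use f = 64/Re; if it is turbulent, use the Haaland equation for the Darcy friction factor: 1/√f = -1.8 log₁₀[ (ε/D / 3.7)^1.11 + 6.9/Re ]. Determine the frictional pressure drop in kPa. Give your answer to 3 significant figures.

ΔP ≈ 2.79 kPa

Cross-sectional area A = πD²/4 = π(0.033)²/4 = 0.0008553 m²; mean velocity V = Q/A = 0.000623/0.0008553 = 0.7284 m/s.
Reynolds number Re = ρVD/μ = 1020 · 0.7284 · 0.033 / 0.00113 = 2.17e+04.
Re > 4000 → turbulent. Relative roughness ε/D = 0.00163/0.033 = 0.0494. Haaland: 1/√f = -1.8 log₁₀[(0.0494/3.7)^1.11 + 6.9/2.17e+04] = -1.8 log₁₀[0.0083 + 0.000318] = 3.716, so f = 0.07242.
Darcy-Weisbach: ΔP = f(L/D)(ρV²/2) = 0.07242·(4.69/0.033)·(1020·0.7284²/2) = 0.07242·142.1·270.6 = 2785 Pa.
ΔP = 2785 Pa = 2.79 kPa.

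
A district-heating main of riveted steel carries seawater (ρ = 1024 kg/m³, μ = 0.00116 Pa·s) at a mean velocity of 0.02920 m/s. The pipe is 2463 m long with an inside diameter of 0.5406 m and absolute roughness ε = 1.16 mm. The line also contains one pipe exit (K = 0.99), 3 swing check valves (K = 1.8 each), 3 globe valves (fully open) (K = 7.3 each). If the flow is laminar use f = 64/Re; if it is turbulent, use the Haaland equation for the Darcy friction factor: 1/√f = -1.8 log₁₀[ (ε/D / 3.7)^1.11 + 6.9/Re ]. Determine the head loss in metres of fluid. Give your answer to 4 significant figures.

Reynolds number Re = ρVD/μ = 1024 · 0.0292 · 0.5406 / 0.00116 = 1.393e+04.
Re > 4000 → turbulent. Relative roughness ε/D = 0.00116/0.5406 = 0.00215. Haaland: 1/√f = -1.8 log₁₀[(0.00215/3.7)^1.11 + 6.9/1.393e+04] = -1.8 log₁₀[0.000255 + 0.000495] = 5.624, so f = 0.03161.
Total minor-loss coefficient ΣK = 1·0.99 + 3·1.8 + 3·7.3 = 28.3.
ΔP = [f·L/D + ΣK]·(ρV²/2) = [0.03161·2463/0.5406 + 28.3]·(1024·0.0292²/2) = [144 + 28.3]·0.4366 = 75.23 Pa.
Head loss h_f = ΔP/(ρg) = 75.23/(1024·9.81) = 0.007489 m.

h_f ≈ 0.007489 m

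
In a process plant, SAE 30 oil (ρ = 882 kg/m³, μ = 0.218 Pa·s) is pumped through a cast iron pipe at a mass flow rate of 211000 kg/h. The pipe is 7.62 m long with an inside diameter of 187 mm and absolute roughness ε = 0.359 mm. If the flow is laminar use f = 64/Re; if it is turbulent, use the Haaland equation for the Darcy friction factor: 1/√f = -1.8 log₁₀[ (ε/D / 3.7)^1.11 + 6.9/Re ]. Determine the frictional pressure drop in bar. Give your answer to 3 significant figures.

ṁ = 211000 kg/h = 211000/3600 = 58.61 kg/s.
A = πD²/4 = π(0.187)²/4 = 0.02746 m²; mean velocity V = ṁ/(ρA) = 58.61/(882 · 0.02746) = 2.42 m/s.
Reynolds number Re = ρVD/μ = 882 · 2.42 · 0.187 / 0.218 = 1831.
Re < 2300 → laminar flow, so f = 64/Re = 64/1831 = 0.03496 (the turbulent correlation is not needed).
Darcy-Weisbach: ΔP = f(L/D)(ρV²/2) = 0.03496·(7.62/0.187)·(882·2.42²/2) = 0.03496·40.75·2582 = 3678 Pa.
ΔP = 3678 Pa = 0.0368 bar.

ΔP ≈ 0.0368 bar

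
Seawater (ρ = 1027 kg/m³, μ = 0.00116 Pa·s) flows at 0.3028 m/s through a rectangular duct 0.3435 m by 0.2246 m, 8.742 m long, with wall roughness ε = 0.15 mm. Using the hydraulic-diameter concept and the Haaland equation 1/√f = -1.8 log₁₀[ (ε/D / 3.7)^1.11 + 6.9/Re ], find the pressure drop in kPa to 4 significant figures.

Hydraulic diameter D_h = 4A/P = 4·(0.3435·0.2246)/(2·(0.3435+0.2246)) = 0.3086/1.136 = 0.2716 m.
Re = ρVD_h/μ = 1027·0.3028·0.2716/0.00116 = 7.281e+04.
ε/D_h = 0.00015/0.2716 = 0.000552; Haaland gives 1/√f = -1.8 log₁₀[5.66e-05+9.48e-05] = 6.876, so f = 0.02115.
ΔP = f(L/D_h)(ρV²/2) = 0.02115·8.742/0.2716·47.08 = 32.05 Pa.
ΔP = 0.03205 kPa.

ΔP ≈ 0.03205 kPa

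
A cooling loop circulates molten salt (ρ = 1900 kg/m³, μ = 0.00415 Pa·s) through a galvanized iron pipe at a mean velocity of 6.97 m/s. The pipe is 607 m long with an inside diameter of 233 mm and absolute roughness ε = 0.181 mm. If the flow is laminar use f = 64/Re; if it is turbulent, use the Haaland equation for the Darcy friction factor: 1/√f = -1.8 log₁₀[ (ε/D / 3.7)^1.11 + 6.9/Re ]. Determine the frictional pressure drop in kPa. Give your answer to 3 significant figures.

Reynolds number Re = ρVD/μ = 1900 · 6.97 · 0.233 / 0.00415 = 7.435e+05.
Re > 4000 → turbulent. Relative roughness ε/D = 0.000181/0.233 = 0.000777. Haaland: 1/√f = -1.8 log₁₀[(0.000777/3.7)^1.11 + 6.9/7.435e+05] = -1.8 log₁₀[8.27e-05 + 9.28e-06] = 7.265, so f = 0.01895.
Darcy-Weisbach: ΔP = f(L/D)(ρV²/2) = 0.01895·(607/0.233)·(1900·6.97²/2) = 0.01895·2605·4.615e+04 = 2.278e+06 Pa.
ΔP = 2.278e+06 Pa = 2280 kPa.

ΔP ≈ 2280 kPa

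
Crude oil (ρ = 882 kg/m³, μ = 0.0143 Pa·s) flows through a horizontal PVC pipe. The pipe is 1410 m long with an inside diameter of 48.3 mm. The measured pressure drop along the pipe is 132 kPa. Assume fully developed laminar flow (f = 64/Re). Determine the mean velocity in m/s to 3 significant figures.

For laminar flow, f = 64/Re with Re = ρVD/μ, so Darcy-Weisbach reduces to ΔP = 32μLV/D². Solving for V: V = ΔP·D²/(32μL) = 1.32e+05·(0.0483)²/(32·0.0143·1410) = 0.4773 m/s.
Check: Re = ρVD/μ = 882·0.4773·0.0483/0.0143 = 1422 < 2300, so the laminar assumption holds.

V ≈ 0.477 m/s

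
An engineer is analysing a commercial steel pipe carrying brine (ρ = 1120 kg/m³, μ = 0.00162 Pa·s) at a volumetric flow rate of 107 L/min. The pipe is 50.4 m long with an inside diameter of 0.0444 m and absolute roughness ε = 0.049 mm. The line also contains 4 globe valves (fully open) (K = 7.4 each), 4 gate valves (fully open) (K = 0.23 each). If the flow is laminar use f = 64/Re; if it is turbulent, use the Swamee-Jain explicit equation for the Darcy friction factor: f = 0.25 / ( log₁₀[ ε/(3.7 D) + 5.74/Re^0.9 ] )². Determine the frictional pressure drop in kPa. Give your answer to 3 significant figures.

ΔP ≈ 44.4 kPa

Q = 107 L/min = 107/60000 = 0.001783 m³/s.
Cross-sectional area A = πD²/4 = π(0.0444)²/4 = 0.001548 m²; mean velocity V = Q/A = 0.001783/0.001548 = 1.152 m/s.
Reynolds number Re = ρVD/μ = 1120 · 1.152 · 0.0444 / 0.00162 = 3.536e+04.
Re > 4000 → turbulent. Relative roughness ε/D = 4.9e-05/0.0444 = 0.0011. Swamee-Jain: f = 0.25/(log₁₀[0.0011/3.7 + 5.74/3.536e+04^0.9])² = 0.25/(log₁₀[0.000298 + 0.000463])² = 0.25/(-3.119)² = 0.0257.
Total minor-loss coefficient ΣK = 4·7.4 + 4·0.23 = 30.5.
ΔP = [f·L/D + ΣK]·(ρV²/2) = [0.0257·50.4/0.0444 + 30.5]·(1120·1.152²/2) = [29.18 + 30.5]·742.9 = 4.435e+04 Pa.
ΔP = 4.435e+04 Pa = 44.4 kPa.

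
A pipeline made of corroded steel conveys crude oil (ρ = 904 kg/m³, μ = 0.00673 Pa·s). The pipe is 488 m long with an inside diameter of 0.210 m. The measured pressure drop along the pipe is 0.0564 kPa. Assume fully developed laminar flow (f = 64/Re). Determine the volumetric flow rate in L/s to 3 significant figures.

Q ≈ 0.820 L/s

For laminar flow, f = 64/Re with Re = ρVD/μ, so Darcy-Weisbach reduces to ΔP = 32μLV/D². Solving for V: V = ΔP·D²/(32μL) = 56.4·(0.21)²/(32·0.00673·488) = 0.02367 m/s.
Check: Re = ρVD/μ = 904·0.02367·0.21/0.00673 = 667.6 < 2300, so the laminar assumption holds.
Q = V·A = 0.02367·(π/4·0.21²) = 0.0008197 m³/s = 0.820 L/s.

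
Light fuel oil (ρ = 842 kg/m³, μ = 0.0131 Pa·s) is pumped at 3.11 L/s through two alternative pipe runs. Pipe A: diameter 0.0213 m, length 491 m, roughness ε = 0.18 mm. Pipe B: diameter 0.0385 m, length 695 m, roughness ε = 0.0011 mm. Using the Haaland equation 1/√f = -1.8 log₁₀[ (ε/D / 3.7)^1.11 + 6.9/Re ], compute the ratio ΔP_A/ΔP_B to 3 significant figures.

ΔP_A/ΔP_B ≈ 15.9

Pipe A: V = Q/A = 0.00311/0.0003563 = 8.728 m/s; Re = 1.195e+04; ε/D = 0.00845; Haaland → f = 0.04059; ΔP_A = f(L/D)(ρV²/2) = 3e+07 Pa.
Pipe B: V = Q/A = 0.00311/0.001164 = 2.671 m/s; Re = 6611; ε/D = 2.86e-05; Haaland → f = 0.03474; ΔP_B = f(L/D)(ρV²/2) = 1.884e+06 Pa.
ΔP_A/ΔP_B = 3e+07/1.884e+06 = 15.9.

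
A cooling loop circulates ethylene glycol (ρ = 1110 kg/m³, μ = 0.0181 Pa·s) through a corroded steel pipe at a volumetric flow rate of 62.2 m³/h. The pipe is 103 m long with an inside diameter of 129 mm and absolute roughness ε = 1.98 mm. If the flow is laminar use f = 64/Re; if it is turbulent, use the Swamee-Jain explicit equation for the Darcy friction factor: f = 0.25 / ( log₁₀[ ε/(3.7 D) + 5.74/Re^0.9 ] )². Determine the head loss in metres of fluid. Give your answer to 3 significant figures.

Q = 62.2 m³/h = 62.2/3600 = 0.01728 m³/s.
Cross-sectional area A = πD²/4 = π(0.129)²/4 = 0.01307 m²; mean velocity V = Q/A = 0.01728/0.01307 = 1.322 m/s.
Reynolds number Re = ρVD/μ = 1110 · 1.322 · 0.129 / 0.0181 = 1.046e+04.
Re > 4000 → turbulent. Relative roughness ε/D = 0.00198/0.129 = 0.0153. Swamee-Jain: f = 0.25/(log₁₀[0.0153/3.7 + 5.74/1.046e+04^0.9])² = 0.25/(log₁₀[0.00415 + 0.00138])² = 0.25/(-2.257)² = 0.04908.
Darcy-Weisbach: ΔP = f(L/D)(ρV²/2) = 0.04908·(103/0.129)·(1110·1.322²/2) = 0.04908·798.4·969.9 = 3.801e+04 Pa.
Head loss h_f = ΔP/(ρg) = 3.801e+04/(1110·9.81) = 3.49 m.

h_f ≈ 3.49 m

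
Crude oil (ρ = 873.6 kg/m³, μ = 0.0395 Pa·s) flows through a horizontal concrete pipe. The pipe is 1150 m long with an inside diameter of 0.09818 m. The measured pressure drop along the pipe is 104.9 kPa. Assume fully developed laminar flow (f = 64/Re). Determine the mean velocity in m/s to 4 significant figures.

For laminar flow, f = 64/Re with Re = ρVD/μ, so Darcy-Weisbach reduces to ΔP = 32μLV/D². Solving for V: V = ΔP·D²/(32μL) = 1.049e+05·(0.09818)²/(32·0.0395·1150) = 0.6956 m/s.
Check: Re = ρVD/μ = 873.6·0.6956·0.09818/0.0395 = 1510 < 2300, so the laminar assumption holds.

V ≈ 0.6956 m/s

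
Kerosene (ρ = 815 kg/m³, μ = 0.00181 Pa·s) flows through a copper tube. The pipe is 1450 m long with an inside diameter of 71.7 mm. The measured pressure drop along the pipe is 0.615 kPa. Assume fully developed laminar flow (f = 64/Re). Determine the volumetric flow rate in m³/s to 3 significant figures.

Q ≈ 1.52×10^-4 m³/s

For laminar flow, f = 64/Re with Re = ρVD/μ, so Darcy-Weisbach reduces to ΔP = 32μLV/D². Solving for V: V = ΔP·D²/(32μL) = 615·(0.0717)²/(32·0.00181·1450) = 0.03765 m/s.
Check: Re = ρVD/μ = 815·0.03765·0.0717/0.00181 = 1215 < 2300, so the laminar assumption holds.
Q = V·A = 0.03765·(π/4·0.0717²) = 0.000152 m³/s = 1.52×10^-4 m³/s.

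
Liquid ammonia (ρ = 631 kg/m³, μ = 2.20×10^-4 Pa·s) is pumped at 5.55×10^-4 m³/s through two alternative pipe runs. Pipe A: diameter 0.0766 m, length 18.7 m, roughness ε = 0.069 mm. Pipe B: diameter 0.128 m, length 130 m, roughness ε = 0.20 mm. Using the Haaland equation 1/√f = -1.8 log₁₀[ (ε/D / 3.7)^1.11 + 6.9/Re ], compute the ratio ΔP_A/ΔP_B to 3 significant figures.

ΔP_A/ΔP_B ≈ 1.63

Pipe A: V = Q/A = 0.000555/0.004608 = 0.1204 m/s; Re = 2.646e+04; ε/D = 0.000901; Haaland → f = 0.02599; ΔP_A = f(L/D)(ρV²/2) = 29.04 Pa.
Pipe B: V = Q/A = 0.000555/0.01287 = 0.04313 m/s; Re = 1.583e+04; ε/D = 0.00156; Haaland → f = 0.02994; ΔP_B = f(L/D)(ρV²/2) = 17.85 Pa.
ΔP_A/ΔP_B = 29.04/17.85 = 1.63.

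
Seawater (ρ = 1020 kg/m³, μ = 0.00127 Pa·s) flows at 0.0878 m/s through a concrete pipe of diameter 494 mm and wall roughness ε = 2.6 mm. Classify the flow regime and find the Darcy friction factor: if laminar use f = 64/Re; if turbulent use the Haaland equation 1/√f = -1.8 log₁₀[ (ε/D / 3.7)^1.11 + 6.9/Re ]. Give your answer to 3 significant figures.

f ≈ 0.0332

Re = ρVD/μ = 1020·0.0878·0.494/0.00127 = 3.484e+04.
Re > 4000 → turbulent. ε/D = 0.0026/0.494 = 0.00526; Haaland: 1/√f = -1.8 log₁₀[0.000692 + 0.000198] = 5.491, so f = 0.03316.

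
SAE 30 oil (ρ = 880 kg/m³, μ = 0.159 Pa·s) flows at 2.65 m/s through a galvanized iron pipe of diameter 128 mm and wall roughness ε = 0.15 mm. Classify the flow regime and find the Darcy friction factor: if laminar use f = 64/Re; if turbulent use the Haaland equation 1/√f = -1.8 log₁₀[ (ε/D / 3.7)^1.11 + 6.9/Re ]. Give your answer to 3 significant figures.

f ≈ 0.0341

Re = ρVD/μ = 880·2.65·0.128/0.159 = 1877.
Re < 2300 → laminar, so f = 64/Re = 0.03409 (roughness is irrelevant in laminar flow).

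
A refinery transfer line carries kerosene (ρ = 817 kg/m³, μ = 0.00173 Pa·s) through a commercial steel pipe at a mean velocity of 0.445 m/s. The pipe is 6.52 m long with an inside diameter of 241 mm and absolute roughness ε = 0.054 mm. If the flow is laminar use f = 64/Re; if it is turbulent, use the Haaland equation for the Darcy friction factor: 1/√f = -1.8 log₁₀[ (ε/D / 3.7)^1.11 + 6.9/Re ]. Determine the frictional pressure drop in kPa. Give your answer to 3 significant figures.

ΔP ≈ 0.0467 kPa

Reynolds number Re = ρVD/μ = 817 · 0.445 · 0.241 / 0.00173 = 5.065e+04.
Re > 4000 → turbulent. Relative roughness ε/D = 5.4e-05/0.241 = 0.000224. Haaland: 1/√f = -1.8 log₁₀[(0.000224/3.7)^1.11 + 6.9/5.065e+04] = -1.8 log₁₀[2.08e-05 + 0.000136] = 6.847, so f = 0.02133.
Darcy-Weisbach: ΔP = f(L/D)(ρV²/2) = 0.02133·(6.52/0.241)·(817·0.445²/2) = 0.02133·27.05·80.89 = 46.68 Pa.
ΔP = 46.68 Pa = 0.0467 kPa.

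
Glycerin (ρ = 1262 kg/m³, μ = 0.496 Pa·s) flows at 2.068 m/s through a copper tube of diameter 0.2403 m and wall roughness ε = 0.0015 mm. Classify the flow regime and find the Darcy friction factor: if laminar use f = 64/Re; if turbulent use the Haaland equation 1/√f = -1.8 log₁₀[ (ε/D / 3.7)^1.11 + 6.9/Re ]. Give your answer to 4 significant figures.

f ≈ 0.05062

Re = ρVD/μ = 1262·2.068·0.2403/0.496 = 1264.
Re < 2300 → laminar, so f = 64/Re = 0.05062 (roughness is irrelevant in laminar flow).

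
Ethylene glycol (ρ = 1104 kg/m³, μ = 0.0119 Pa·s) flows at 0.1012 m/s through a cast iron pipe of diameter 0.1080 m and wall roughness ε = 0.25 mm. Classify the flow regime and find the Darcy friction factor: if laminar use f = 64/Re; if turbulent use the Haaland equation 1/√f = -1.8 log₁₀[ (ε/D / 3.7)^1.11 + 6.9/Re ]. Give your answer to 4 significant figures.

Re = ρVD/μ = 1104·0.1012·0.108/0.0119 = 1014.
Re < 2300 → laminar, so f = 64/Re = 0.06312 (roughness is irrelevant in laminar flow).

f ≈ 0.06312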